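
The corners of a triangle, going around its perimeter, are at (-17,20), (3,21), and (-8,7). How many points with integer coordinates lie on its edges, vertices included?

Along each edge there are gcd(|Δx|,|Δy|)+1 lattice points, so counting each shared vertex once the boundary has gcd(20,1) + gcd(11,14) + gcd(9,13) = 1+1+1 = 3.

3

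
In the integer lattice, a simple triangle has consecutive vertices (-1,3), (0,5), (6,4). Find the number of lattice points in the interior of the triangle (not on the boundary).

By the shoelace formula, twice the signed area is |((-1)·5 − 0·3) + (0·4 − 6·5) + (6·3 − (-1)·4)| = 13, so the area is 13/2.
Summing gcd(|Δx|,|Δy|) over the edges gives the boundary count: gcd(1,2) + gcd(6,1) + gcd(7,1) = 1+1+1 = 3.
Pick's theorem gives I = A − B/2 + 1 = 13/2 − 3/2 + 1 = 6.

6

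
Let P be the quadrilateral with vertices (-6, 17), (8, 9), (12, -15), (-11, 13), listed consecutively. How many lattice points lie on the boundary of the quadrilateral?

The number of boundary lattice points is Σ gcd(|Δx|,|Δy|) = gcd(14,8) + gcd(4,24) + gcd(23,28) + gcd(5,4) = 2+4+1+1 = 8.

8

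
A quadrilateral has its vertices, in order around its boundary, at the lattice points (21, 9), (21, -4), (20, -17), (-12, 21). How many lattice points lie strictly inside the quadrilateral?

433

Using the shoelace formula, 2A = |[21·(-4) − 21·9] + [21·(-17) − 20·(-4)] + [20·21 − (-12)·(-17)] + [(-12)·9 − 21·21]| = 883, so the area is 883/2.
Summing gcd(|Δx|,|Δy|) over the edges gives the boundary count: gcd(0,13) + gcd(1,13) + gcd(32,38) + gcd(33,12) = 13+1+2+3 = 19.
Pick's theorem gives I = A − B/2 + 1 = 883/2 − 19/2 + 1 = 433.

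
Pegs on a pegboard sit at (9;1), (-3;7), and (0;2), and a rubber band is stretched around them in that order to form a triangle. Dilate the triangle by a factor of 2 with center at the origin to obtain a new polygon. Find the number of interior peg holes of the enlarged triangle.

The shoelace formula gives twice the area as |[9·7 − (-3)·1] + [(-3)·2 − 0·7] + [0·1 − 9·2]| = 42, so the area is 21.
Summing gcd(|Δx|,|Δy|) over the edges gives the boundary count: gcd(12,6) + gcd(3,5) + gcd(9,1) = 6+1+1 = 8.
Scaling by 2 multiplies the area by 2² = 4 (so the new area is 84) and multiplies the boundary lattice-point count by 2, giving 16.
By Pick's theorem, the interior count of the dilated polygon is 84 − 16/2 + 1 = 77.

77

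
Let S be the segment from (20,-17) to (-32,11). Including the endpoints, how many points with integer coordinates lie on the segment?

5

The number of lattice points on a segment between lattice points is gcd(|Δx|,|Δy|) + 1 = gcd(52,28) + 1 = 4 + 1 = 5.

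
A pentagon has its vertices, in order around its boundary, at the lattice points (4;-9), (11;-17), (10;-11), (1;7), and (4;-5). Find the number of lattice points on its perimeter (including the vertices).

Along each edge there are gcd(|Δx|,|Δy|)+1 lattice points, so counting each shared vertex once the boundary has gcd(7,8) + gcd(1,6) + gcd(9,18) + gcd(3,12) + gcd(0,4) = 1+1+9+3+4 = 18.

18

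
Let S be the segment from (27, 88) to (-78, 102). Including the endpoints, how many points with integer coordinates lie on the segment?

The number of lattice points on a segment between lattice points is gcd(|Δx|,|Δy|) + 1 = gcd(105,14) + 1 = 7 + 1 = 8.

8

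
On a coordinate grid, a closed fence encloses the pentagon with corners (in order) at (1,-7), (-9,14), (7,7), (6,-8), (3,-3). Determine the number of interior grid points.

The shoelace formula gives twice the area as |(1·14 − (-9)·(-7)) + ((-9)·7 − 7·14) + (7·(-8) − 6·7) + (6·(-3) − 3·(-8)) + (3·(-7) − 1·(-3))| = 320, so the area is 160.
Along each edge there are gcd(|Δx|,|Δy|)+1 lattice points, so counting each shared vertex once the boundary has gcd(10,21) + gcd(16,7) + gcd(1,15) + gcd(3,5) + gcd(2,4) = 1+1+1+1+2 = 6.
Pick's theorem gives I = A − B/2 + 1 = 160 − 6/2 + 1 = 158.

158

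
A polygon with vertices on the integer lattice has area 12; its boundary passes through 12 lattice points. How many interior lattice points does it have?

7

From Pick's theorem, I = A − B/2 + 1 = 12 − 12/2 + 1 = 7.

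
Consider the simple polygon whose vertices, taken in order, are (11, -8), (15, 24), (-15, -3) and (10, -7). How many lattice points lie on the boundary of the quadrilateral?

9

Summing gcd(|Δx|,|Δy|) over the edges gives the boundary count: gcd(4,32) + gcd(30,27) + gcd(25,4) + gcd(1,1) = 4+3+1+1 = 9.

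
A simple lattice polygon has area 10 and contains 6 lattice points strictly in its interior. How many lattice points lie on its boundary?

10

Pick's theorem gives A = I + B/2 − 1, so B = 2(A − I + 1) = 2(10 − 6 + 1) = 10.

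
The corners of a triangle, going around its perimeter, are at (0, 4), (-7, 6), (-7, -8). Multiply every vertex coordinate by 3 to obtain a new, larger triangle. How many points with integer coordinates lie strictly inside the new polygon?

418

The shoelace formula gives twice the area as |[0·6 − (-7)·4] + [(-7)·(-8) − (-7)·6] + [(-7)·4 − 0·(-8)]| = 98, so the area is 49.
The number of boundary lattice points is Σ gcd(|Δx|,|Δy|) = gcd(7,2) + gcd(0,14) + gcd(7,12) = 1+14+1 = 16.
Scaling by 3 multiplies the area by 3² = 9 (so the new area is 441) and multiplies the boundary lattice-point count by 3, giving 48.
By Pick's theorem, the interior count of the dilated polygon is 441 − 48/2 + 1 = 418.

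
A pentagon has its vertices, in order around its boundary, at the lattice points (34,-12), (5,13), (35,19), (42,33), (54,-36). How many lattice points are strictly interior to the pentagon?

The shoelace formula gives twice the area as |[34·13 − 5·(-12)] + [5·19 − 35·13] + [35·33 − 42·19] + [42·(-36) − 54·33] + [54·(-12) − 34·(-36)]| = 2219, so the area is 2219/2.
Summing gcd(|Δx|,|Δy|) over the edges gives the boundary count: gcd(29,25) + gcd(30,6) + gcd(7,14) + gcd(12,69) + gcd(20,24) = 1+6+7+3+4 = 21.
Pick's theorem gives I = A − B/2 + 1 = 2219/2 − 21/2 + 1 = 1100.

1100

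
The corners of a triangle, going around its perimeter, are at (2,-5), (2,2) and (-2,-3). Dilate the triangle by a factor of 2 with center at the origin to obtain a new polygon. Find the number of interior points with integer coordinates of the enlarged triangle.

By the shoelace formula, twice the signed area is |(2·2 − 2·(-5)) + (2·(-3) − (-2)·2) + ((-2)·(-5) − 2·(-3))| = 28, so the area is 14.
Summing gcd(|Δx|,|Δy|) over the edges gives the boundary count: gcd(0,7) + gcd(4,5) + gcd(4,2) = 7+1+2 = 10.
Scaling by 2 multiplies the area by 2² = 4 (so the new area is 56) and multiplies the boundary lattice-point count by 2, giving 20.
By Pick's theorem, the interior count of the dilated polygon is 56 − 20/2 + 1 = 47.

47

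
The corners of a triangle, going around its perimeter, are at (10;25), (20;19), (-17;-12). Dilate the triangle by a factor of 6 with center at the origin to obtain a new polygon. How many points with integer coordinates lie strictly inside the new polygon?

9565

By the shoelace formula, twice the signed area is |(10·19 − 20·25) + (20·(-12) − (-17)·19) + ((-17)·25 − 10·(-12))| = 532, so the area is 266.
The number of boundary lattice points is Σ gcd(|Δx|,|Δy|) = gcd(10,6) + gcd(37,31) + gcd(27,37) = 2+1+1 = 4.
Scaling by 6 multiplies the area by 6² = 36 (so the new area is 9576) and multiplies the boundary lattice-point count by 6, giving 24.
By Pick's theorem, the interior count of the dilated polygon is 9576 − 24/2 + 1 = 9565.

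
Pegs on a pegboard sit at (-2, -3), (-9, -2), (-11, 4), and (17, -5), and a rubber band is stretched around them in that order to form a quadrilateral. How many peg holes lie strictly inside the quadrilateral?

76

By the shoelace formula, twice the signed area is |[(-2)·(-2) − (-9)·(-3)] + [(-9)·4 − (-11)·(-2)] + [(-11)·(-5) − 17·4] + [17·(-3) − (-2)·(-5)]| = 155, so the area is 155/2.
Along each edge there are gcd(|Δx|,|Δy|)+1 lattice points, so counting each shared vertex once the boundary has gcd(7,1) + gcd(2,6) + gcd(28,9) + gcd(19,2) = 1+2+1+1 = 5.
Pick's theorem gives I = A − B/2 + 1 = 155/2 − 5/2 + 1 = 76.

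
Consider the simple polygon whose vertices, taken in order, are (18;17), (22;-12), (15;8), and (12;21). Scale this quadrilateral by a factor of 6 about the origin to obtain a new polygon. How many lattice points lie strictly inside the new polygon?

3388

Using the shoelace formula, 2A = |[18·(-12) − 22·17] + [22·8 − 15·(-12)] + [15·21 − 12·8] + [12·17 − 18·21]| = 189, so the area is 94.5.
Along each edge there are gcd(|Δx|,|Δy|)+1 lattice points, so counting each shared vertex once the boundary has gcd(4,29) + gcd(7,20) + gcd(3,13) + gcd(6,4) = 1+1+1+2 = 5.
Scaling by 6 multiplies the area by 6² = 36 (so the new area is 3402) and multiplies the boundary lattice-point count by 6, giving 30.
By Pick's theorem, the interior count of the dilated polygon is 3402 − 30/2 + 1 = 3388.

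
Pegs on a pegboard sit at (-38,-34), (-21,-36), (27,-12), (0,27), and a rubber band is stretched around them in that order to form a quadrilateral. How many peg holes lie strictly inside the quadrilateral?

1803

Using the shoelace formula, 2A = |[(-38)·(-36) − (-21)·(-34)] + [(-21)·(-12) − 27·(-36)] + [27·27 − 0·(-12)] + [0·(-34) − (-38)·27]| = 3633, so the area is 1816.5.
Along each edge there are gcd(|Δx|,|Δy|)+1 lattice points, so counting each shared vertex once the boundary has gcd(17,2) + gcd(48,24) + gcd(27,39) + gcd(38,61) = 1+24+3+1 = 29.
Pick's theorem gives I = A − B/2 + 1 = 1816.5 − 29/2 + 1 = 1803.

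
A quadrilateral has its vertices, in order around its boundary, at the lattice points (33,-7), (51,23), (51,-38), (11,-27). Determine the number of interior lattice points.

The shoelace formula gives twice the area as |(33·23 − 51·(-7)) + (51·(-38) − 51·23) + (51·(-27) − 11·(-38)) + (11·(-7) − 33·(-27))| = 2140, so the area is 1070.
Summing gcd(|Δx|,|Δy|) over the edges gives the boundary count: gcd(18,30) + gcd(0,61) + gcd(40,11) + gcd(22,20) = 6+61+1+2 = 70.
Pick's theorem gives I = A − B/2 + 1 = 1070 − 70/2 + 1 = 1036.

1036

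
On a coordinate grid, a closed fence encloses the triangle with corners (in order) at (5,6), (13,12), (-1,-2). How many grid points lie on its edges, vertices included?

18

Summing gcd(|Δx|,|Δy|) over the edges gives the boundary count: gcd(8,6) + gcd(14,14) + gcd(6,8) = 2+14+2 = 18.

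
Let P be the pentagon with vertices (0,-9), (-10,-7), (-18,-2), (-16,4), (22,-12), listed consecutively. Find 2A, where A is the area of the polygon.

Using the shoelace formula, 2A = |[0·(-7) − (-10)·(-9)] + [(-10)·(-2) − (-18)·(-7)] + [(-18)·4 − (-16)·(-2)] + [(-16)·(-12) − 22·4] + [22·(-9) − 0·(-12)]| = 394, so the area is 197.

394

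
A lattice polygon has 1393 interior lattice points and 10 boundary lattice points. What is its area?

1397

Pick's theorem states A = I + B/2 − 1, so A = 1393 + 10/2 − 1 = 1397.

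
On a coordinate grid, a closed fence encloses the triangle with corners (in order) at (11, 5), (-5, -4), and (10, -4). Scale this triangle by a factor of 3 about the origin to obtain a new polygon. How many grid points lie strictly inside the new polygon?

583

The shoelace formula gives twice the area as |[11·(-4) − (-5)·5] + [(-5)·(-4) − 10·(-4)] + [10·5 − 11·(-4)]| = 135, so the area is 135/2.
Along each edge there are gcd(|Δx|,|Δy|)+1 lattice points, so counting each shared vertex once the boundary has gcd(16,9) + gcd(15,0) + gcd(1,9) = 1+15+1 = 17.
Scaling by 3 multiplies the area by 3² = 9 (so the new area is 1215/2) and multiplies the boundary lattice-point count by 3, giving 51.
By Pick's theorem, the interior count of the dilated polygon is 1215/2 − 51/2 + 1 = 583.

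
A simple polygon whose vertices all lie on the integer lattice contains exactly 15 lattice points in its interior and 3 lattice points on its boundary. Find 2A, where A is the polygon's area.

By Pick's theorem, A = I + B/2 − 1 = 15 + 3/2 − 1 = 31/2.
Hence 2A = 31.

31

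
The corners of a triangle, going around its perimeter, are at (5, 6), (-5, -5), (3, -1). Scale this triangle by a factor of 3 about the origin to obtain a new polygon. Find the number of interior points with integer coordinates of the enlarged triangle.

208

By the shoelace formula, twice the signed area is |(5·(-5) − (-5)·6) + ((-5)·(-1) − 3·(-5)) + (3·6 − 5·(-1))| = 48, so the area is 24.
The number of boundary lattice points is Σ gcd(|Δx|,|Δy|) = gcd(10,11) + gcd(8,4) + gcd(2,7) = 1+4+1 = 6.
Scaling by 3 multiplies the area by 3² = 9 (so the new area is 216) and multiplies the boundary lattice-point count by 3, giving 18.
By Pick's theorem, the interior count of the dilated polygon is 216 − 18/2 + 1 = 208.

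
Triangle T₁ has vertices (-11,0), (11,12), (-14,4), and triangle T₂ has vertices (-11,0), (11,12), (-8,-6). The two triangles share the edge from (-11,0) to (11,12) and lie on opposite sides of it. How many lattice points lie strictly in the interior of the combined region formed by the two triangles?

The union is the simple quadrilateral with vertices (-11,0), (-14,4), (11,12), (-8,-6) in order.
By the shoelace formula, twice the signed area is |((-11)·4 − (-14)·0) + ((-14)·12 − 11·4) + (11·(-6) − (-8)·12) + ((-8)·0 − (-11)·(-6))| = 292, so the area is 146.
Summing gcd(|Δx|,|Δy|) over the edges gives the boundary count: gcd(3,4) + gcd(25,8) + gcd(19,18) + gcd(3,6) = 1+1+1+3 = 6.
By Pick's theorem I = A − B/2 + 1 = 146 − 6/2 + 1 = 144.

144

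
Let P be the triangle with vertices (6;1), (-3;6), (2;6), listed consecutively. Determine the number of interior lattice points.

The shoelace formula gives twice the area as |(6·6 − (-3)·1) + ((-3)·6 − 2·6) + (2·1 − 6·6)| = 25, so the area is 25/2.
Summing gcd(|Δx|,|Δy|) over the edges gives the boundary count: gcd(9,5) + gcd(5,0) + gcd(4,5) = 1+5+1 = 7.
Pick's theorem gives I = A − B/2 + 1 = 25/2 − 7/2 + 1 = 10.

10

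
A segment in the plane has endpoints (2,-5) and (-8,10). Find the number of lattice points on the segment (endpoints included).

The number of lattice points on a segment between lattice points is gcd(|Δx|,|Δy|) + 1 = gcd(10,15) + 1 = 5 + 1 = 6.

6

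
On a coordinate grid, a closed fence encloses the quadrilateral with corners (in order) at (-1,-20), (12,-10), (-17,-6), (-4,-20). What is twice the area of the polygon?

384

The shoelace formula gives twice the area as |[(-1)·(-10) − 12·(-20)] + [12·(-6) − (-17)·(-10)] + [(-17)·(-20) − (-4)·(-6)] + [(-4)·(-20) − (-1)·(-20)]| = 384, so the area is 192.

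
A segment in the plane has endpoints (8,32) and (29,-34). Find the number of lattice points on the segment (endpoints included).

4

The number of lattice points on a segment between lattice points is gcd(|Δx|,|Δy|) + 1 = gcd(21,66) + 1 = 3 + 1 = 4.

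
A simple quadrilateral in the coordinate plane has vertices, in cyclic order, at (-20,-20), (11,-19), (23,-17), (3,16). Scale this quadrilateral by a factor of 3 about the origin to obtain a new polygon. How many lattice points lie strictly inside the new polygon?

6874

By the shoelace formula, twice the signed area is |[(-20)·(-19) − 11·(-20)] + [11·(-17) − 23·(-19)] + [23·16 − 3·(-17)] + [3·(-20) − (-20)·16]| = 1529, so the area is 764.5.
The number of boundary lattice points is Σ gcd(|Δx|,|Δy|) = gcd(31,1) + gcd(12,2) + gcd(20,33) + gcd(23,36) = 1+2+1+1 = 5.
Scaling by 3 multiplies the area by 3² = 9 (so the new area is 6880.5) and multiplies the boundary lattice-point count by 3, giving 15.
By Pick's theorem, the interior count of the dilated polygon is 6880.5 − 15/2 + 1 = 6874.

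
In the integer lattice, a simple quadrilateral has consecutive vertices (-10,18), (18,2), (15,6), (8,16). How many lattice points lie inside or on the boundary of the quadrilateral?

120

By the shoelace formula, twice the signed area is |[(-10)·2 − 18·18] + [18·6 − 15·2] + [15·16 − 8·6] + [8·18 − (-10)·16]| = 230, so the area is 115.
Along each edge there are gcd(|Δx|,|Δy|)+1 lattice points, so counting each shared vertex once the boundary has gcd(28,16) + gcd(3,4) + gcd(7,10) + gcd(18,2) = 4+1+1+2 = 8.
Pick's theorem gives I = A − B/2 + 1 = 115 − 8/2 + 1 = 112, so the closed region contains I + B = 112 + 8 = 120 lattice points.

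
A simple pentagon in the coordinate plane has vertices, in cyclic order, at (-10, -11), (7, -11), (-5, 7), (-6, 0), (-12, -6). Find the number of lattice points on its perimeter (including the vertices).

31

The number of boundary lattice points is Σ gcd(|Δx|,|Δy|) = gcd(17,0) + gcd(12,18) + gcd(1,7) + gcd(6,6) + gcd(2,5) = 17+6+1+6+1 = 31.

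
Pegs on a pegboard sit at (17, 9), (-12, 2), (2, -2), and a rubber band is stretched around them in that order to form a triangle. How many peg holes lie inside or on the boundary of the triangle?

110

By the shoelace formula, twice the signed area is |[17·2 − (-12)·9] + [(-12)·(-2) − 2·2] + [2·9 − 17·(-2)]| = 214, so the area is 107.
Summing gcd(|Δx|,|Δy|) over the edges gives the boundary count: gcd(29,7) + gcd(14,4) + gcd(15,11) = 1+2+1 = 4.
Pick's theorem gives I = A − B/2 + 1 = 107 − 4/2 + 1 = 106, so the closed region contains I + B = 106 + 4 = 110 lattice points.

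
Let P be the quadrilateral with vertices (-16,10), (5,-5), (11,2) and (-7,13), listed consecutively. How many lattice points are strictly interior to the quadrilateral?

192

By the shoelace formula, twice the signed area is |[(-16)·(-5) − 5·10] + [5·2 − 11·(-5)] + [11·13 − (-7)·2] + [(-7)·10 − (-16)·13]| = 390, so the area is 195.
The number of boundary lattice points is Σ gcd(|Δx|,|Δy|) = gcd(21,15) + gcd(6,7) + gcd(18,11) + gcd(9,3) = 3+1+1+3 = 8.
Pick's theorem gives I = A − B/2 + 1 = 195 − 8/2 + 1 = 192.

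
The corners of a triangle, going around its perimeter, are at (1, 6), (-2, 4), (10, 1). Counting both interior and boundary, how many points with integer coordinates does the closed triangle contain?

20

The shoelace formula gives twice the area as |(1·4 − (-2)·6) + ((-2)·1 − 10·4) + (10·6 − 1·1)| = 33, so the area is 33/2.
The number of boundary lattice points is Σ gcd(|Δx|,|Δy|) = gcd(3,2) + gcd(12,3) + gcd(9,5) = 1+3+1 = 5.
Pick's theorem gives I = A − B/2 + 1 = 33/2 − 5/2 + 1 = 15, so the closed region contains I + B = 15 + 5 = 20 lattice points.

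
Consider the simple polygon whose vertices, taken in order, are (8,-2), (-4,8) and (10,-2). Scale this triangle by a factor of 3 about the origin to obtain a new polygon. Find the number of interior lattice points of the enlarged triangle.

The shoelace formula gives twice the area as |[8·8 − (-4)·(-2)] + [(-4)·(-2) − 10·8] + [10·(-2) − 8·(-2)]| = 20, so the area is 10.
Along each edge there are gcd(|Δx|,|Δy|)+1 lattice points, so counting each shared vertex once the boundary has gcd(12,10) + gcd(14,10) + gcd(2,0) = 2+2+2 = 6.
Scaling by 3 multiplies the area by 3² = 9 (so the new area is 90) and multiplies the boundary lattice-point count by 3, giving 18.
By Pick's theorem, the interior count of the dilated polygon is 90 − 18/2 + 1 = 82.

82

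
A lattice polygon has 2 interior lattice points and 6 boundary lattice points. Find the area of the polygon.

4

By Pick's theorem, A = I + B/2 − 1 = 2 + 6/2 − 1 = 4.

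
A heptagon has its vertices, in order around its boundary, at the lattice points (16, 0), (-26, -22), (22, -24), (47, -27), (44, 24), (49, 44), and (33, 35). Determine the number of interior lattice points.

2028

By the shoelace formula, twice the signed area is |(16·(-22) − (-26)·0) + ((-26)·(-24) − 22·(-22)) + (22·(-27) − 47·(-24)) + (47·24 − 44·(-27)) + (44·44 − 49·24) + (49·35 − 33·44) + (33·0 − 16·35)| = 4069, so the area is 4069/2.
Along each edge there are gcd(|Δx|,|Δy|)+1 lattice points, so counting each shared vertex once the boundary has gcd(42,22) + gcd(48,2) + gcd(25,3) + gcd(3,51) + gcd(5,20) + gcd(16,9) + gcd(17,35) = 2+2+1+3+5+1+1 = 15.
By Pick's theorem A = I + B/2 − 1, so I = 4069/2 − 15/2 + 1 = 2028.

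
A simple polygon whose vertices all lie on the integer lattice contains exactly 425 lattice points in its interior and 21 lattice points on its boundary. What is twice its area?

869

By Pick's theorem, A = I + B/2 − 1 = 425 + 21/2 − 1 = 869/2.
Hence 2A = 869.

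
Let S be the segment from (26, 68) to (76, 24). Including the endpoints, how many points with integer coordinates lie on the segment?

3

The number of lattice points on a segment between lattice points is gcd(|Δx|,|Δy|) + 1 = gcd(50,44) + 1 = 2 + 1 = 3.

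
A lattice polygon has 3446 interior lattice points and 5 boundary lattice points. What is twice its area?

6895

Pick's theorem states A = I + B/2 − 1, so A = 3446 + 5/2 − 1 = 6895/2.
Hence 2A = 6895.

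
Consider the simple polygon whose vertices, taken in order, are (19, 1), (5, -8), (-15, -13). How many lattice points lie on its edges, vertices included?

Along each edge there are gcd(|Δx|,|Δy|)+1 lattice points, so counting each shared vertex once the boundary has gcd(14,9) + gcd(20,5) + gcd(34,14) = 1+5+2 = 8.

8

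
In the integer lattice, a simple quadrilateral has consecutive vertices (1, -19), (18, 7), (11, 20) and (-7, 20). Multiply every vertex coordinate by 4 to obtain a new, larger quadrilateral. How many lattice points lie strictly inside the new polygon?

Using the shoelace formula, 2A = |(1·7 − 18·(-19)) + (18·20 − 11·7) + (11·20 − (-7)·20) + ((-7)·(-19) − 1·20)| = 1105, so the area is 552.5.
Summing gcd(|Δx|,|Δy|) over the edges gives the boundary count: gcd(17,26) + gcd(7,13) + gcd(18,0) + gcd(8,39) = 1+1+18+1 = 21.
Scaling by 4 multiplies the area by 4² = 16 (so the new area is 8840) and multiplies the boundary lattice-point count by 4, giving 84.
By Pick's theorem, the interior count of the dilated polygon is 8840 − 84/2 + 1 = 8799.

8799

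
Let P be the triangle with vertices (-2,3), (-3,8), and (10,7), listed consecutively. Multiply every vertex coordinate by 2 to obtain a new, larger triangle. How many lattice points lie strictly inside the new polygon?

123

By the shoelace formula, twice the signed area is |((-2)·8 − (-3)·3) + ((-3)·7 − 10·8) + (10·3 − (-2)·7)| = 64, so the area is 32.
Summing gcd(|Δx|,|Δy|) over the edges gives the boundary count: gcd(1,5) + gcd(13,1) + gcd(12,4) = 1+1+4 = 6.
Scaling by 2 multiplies the area by 2² = 4 (so the new area is 128) and multiplies the boundary lattice-point count by 2, giving 12.
By Pick's theorem, the interior count of the dilated polygon is 128 − 12/2 + 1 = 123.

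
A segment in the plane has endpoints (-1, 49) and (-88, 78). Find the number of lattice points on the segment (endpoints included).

The number of lattice points on a segment between lattice points is gcd(|Δx|,|Δy|) + 1 = gcd(87,29) + 1 = 29 + 1 = 30.

30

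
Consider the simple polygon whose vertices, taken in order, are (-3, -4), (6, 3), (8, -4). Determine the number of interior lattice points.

By the shoelace formula, twice the signed area is |[(-3)·3 − 6·(-4)] + [6·(-4) − 8·3] + [8·(-4) − (-3)·(-4)]| = 77, so the area is 77/2.
Summing gcd(|Δx|,|Δy|) over the edges gives the boundary count: gcd(9,7) + gcd(2,7) + gcd(11,0) = 1+1+11 = 13.
By Pick's theorem A = I + B/2 − 1, so I = 77/2 − 13/2 + 1 = 33.

33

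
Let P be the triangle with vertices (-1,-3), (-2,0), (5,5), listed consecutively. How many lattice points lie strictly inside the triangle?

The shoelace formula gives twice the area as |((-1)·0 − (-2)·(-3)) + ((-2)·5 − 5·0) + (5·(-3) − (-1)·5)| = 26, so the area is 13.
Summing gcd(|Δx|,|Δy|) over the edges gives the boundary count: gcd(1,3) + gcd(7,5) + gcd(6,8) = 1+1+2 = 4.
By Pick's theorem A = I + B/2 − 1, so I = 13 − 4/2 + 1 = 12.

12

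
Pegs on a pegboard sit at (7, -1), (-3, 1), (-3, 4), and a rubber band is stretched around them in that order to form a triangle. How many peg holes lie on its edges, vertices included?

10

The number of boundary lattice points is Σ gcd(|Δx|,|Δy|) = gcd(10,2) + gcd(0,3) + gcd(10,5) = 2+3+5 = 10.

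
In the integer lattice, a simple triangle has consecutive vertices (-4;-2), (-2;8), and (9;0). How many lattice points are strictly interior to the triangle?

62

The shoelace formula gives twice the area as |((-4)·8 − (-2)·(-2)) + ((-2)·0 − 9·8) + (9·(-2) − (-4)·0)| = 126, so the area is 63.
Summing gcd(|Δx|,|Δy|) over the edges gives the boundary count: gcd(2,10) + gcd(11,8) + gcd(13,2) = 2+1+1 = 4.
Pick's theorem gives I = A − B/2 + 1 = 63 − 4/2 + 1 = 62.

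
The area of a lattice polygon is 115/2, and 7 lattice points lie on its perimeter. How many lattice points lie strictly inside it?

55

From Pick's theorem, I = A − B/2 + 1 = 115/2 − 7/2 + 1 = 55.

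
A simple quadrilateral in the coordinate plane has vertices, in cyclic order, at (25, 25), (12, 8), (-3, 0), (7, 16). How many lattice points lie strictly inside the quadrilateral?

By the shoelace formula, twice the signed area is |(25·8 − 12·25) + (12·0 − (-3)·8) + ((-3)·16 − 7·0) + (7·25 − 25·16)| = 349, so the area is 174.5.
Along each edge there are gcd(|Δx|,|Δy|)+1 lattice points, so counting each shared vertex once the boundary has gcd(13,17) + gcd(15,8) + gcd(10,16) + gcd(18,9) = 1+1+2+9 = 13.
Pick's theorem gives I = A − B/2 + 1 = 174.5 − 13/2 + 1 = 169.

169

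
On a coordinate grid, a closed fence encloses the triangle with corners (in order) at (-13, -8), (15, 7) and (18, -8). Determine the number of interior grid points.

Using the shoelace formula, 2A = |[(-13)·7 − 15·(-8)] + [15·(-8) − 18·7] + [18·(-8) − (-13)·(-8)]| = 465, so the area is 465/2.
Summing gcd(|Δx|,|Δy|) over the edges gives the boundary count: gcd(28,15) + gcd(3,15) + gcd(31,0) = 1+3+31 = 35.
By Pick's theorem A = I + B/2 − 1, so I = 465/2 − 35/2 + 1 = 216.

216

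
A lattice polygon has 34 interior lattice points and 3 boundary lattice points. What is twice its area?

69

By Pick's theorem, A = I + B/2 − 1 = 34 + 3/2 − 1 = 69/2.
Hence 2A = 69.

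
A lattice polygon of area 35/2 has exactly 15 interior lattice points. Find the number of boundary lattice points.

Pick's theorem gives A = I + B/2 − 1, so B = 2(A − I + 1) = 2(35/2 − 15 + 1) = 7.

7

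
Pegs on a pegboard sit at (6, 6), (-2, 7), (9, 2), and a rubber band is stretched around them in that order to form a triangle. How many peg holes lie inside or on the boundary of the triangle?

17

The shoelace formula gives twice the area as |(6·7 − (-2)·6) + ((-2)·2 − 9·7) + (9·6 − 6·2)| = 29, so the area is 14.5.
Along each edge there are gcd(|Δx|,|Δy|)+1 lattice points, so counting each shared vertex once the boundary has gcd(8,1) + gcd(11,5) + gcd(3,4) = 1+1+1 = 3.
Pick's theorem gives I = A − B/2 + 1 = 14.5 − 3/2 + 1 = 14, so the closed region contains I + B = 14 + 3 = 17 lattice points.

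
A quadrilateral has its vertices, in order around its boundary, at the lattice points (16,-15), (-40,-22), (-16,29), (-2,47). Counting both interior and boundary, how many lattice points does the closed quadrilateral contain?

1948

By the shoelace formula, twice the signed area is |[16·(-22) − (-40)·(-15)] + [(-40)·29 − (-16)·(-22)] + [(-16)·47 − (-2)·29] + [(-2)·(-15) − 16·47]| = 3880, so the area is 1940.
The number of boundary lattice points is Σ gcd(|Δx|,|Δy|) = gcd(56,7) + gcd(24,51) + gcd(14,18) + gcd(18,62) = 7+3+2+2 = 14.
Pick's theorem gives I = A − B/2 + 1 = 1940 − 14/2 + 1 = 1934, so the closed region contains I + B = 1934 + 14 = 1948 lattice points.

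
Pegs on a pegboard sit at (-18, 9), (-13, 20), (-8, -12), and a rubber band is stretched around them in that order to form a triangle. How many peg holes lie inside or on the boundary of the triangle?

110

By the shoelace formula, twice the signed area is |((-18)·20 − (-13)·9) + ((-13)·(-12) − (-8)·20) + ((-8)·9 − (-18)·(-12))| = 215, so the area is 215/2.
Summing gcd(|Δx|,|Δy|) over the edges gives the boundary count: gcd(5,11) + gcd(5,32) + gcd(10,21) = 1+1+1 = 3.
Pick's theorem gives I = A − B/2 + 1 = 215/2 − 3/2 + 1 = 107, so the closed region contains I + B = 107 + 3 = 110 lattice points.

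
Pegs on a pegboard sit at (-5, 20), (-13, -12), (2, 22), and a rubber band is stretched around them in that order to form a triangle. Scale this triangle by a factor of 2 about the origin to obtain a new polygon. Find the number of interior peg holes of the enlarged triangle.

Using the shoelace formula, 2A = |((-5)·(-12) − (-13)·20) + ((-13)·22 − 2·(-12)) + (2·20 − (-5)·22)| = 208, so the area is 104.
The number of boundary lattice points is Σ gcd(|Δx|,|Δy|) = gcd(8,32) + gcd(15,34) + gcd(7,2) = 8+1+1 = 10.
Scaling by 2 multiplies the area by 2² = 4 (so the new area is 416) and multiplies the boundary lattice-point count by 2, giving 20.
By Pick's theorem, the interior count of the dilated polygon is 416 − 20/2 + 1 = 407.

407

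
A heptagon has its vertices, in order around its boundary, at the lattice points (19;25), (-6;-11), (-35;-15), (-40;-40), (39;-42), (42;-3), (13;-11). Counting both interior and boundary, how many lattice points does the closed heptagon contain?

Using the shoelace formula, 2A = |[19·(-11) − (-6)·25] + [(-6)·(-15) − (-35)·(-11)] + [(-35)·(-40) − (-40)·(-15)] + [(-40)·(-42) − 39·(-40)] + [39·(-3) − 42·(-42)] + [42·(-11) − 13·(-3)] + [13·25 − 19·(-11)]| = 5444, so the area is 2722.
Along each edge there are gcd(|Δx|,|Δy|)+1 lattice points, so counting each shared vertex once the boundary has gcd(25,36) + gcd(29,4) + gcd(5,25) + gcd(79,2) + gcd(3,39) + gcd(29,8) + gcd(6,36) = 1+1+5+1+3+1+6 = 18.
Pick's theorem gives I = A − B/2 + 1 = 2722 − 18/2 + 1 = 2714, so the closed region contains I + B = 2714 + 18 = 2732 lattice points.

2732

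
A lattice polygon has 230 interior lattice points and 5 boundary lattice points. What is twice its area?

By Pick's theorem, A = I + B/2 − 1 = 230 + 5/2 − 1 = 463/2.
Hence 2A = 463.

463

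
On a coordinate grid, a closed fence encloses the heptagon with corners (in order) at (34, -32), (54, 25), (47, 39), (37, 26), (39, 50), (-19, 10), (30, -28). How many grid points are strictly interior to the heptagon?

Using the shoelace formula, 2A = |[34·25 − 54·(-32)] + [54·39 − 47·25] + [47·26 − 37·39] + [37·50 − 39·26] + [39·10 − (-19)·50] + [(-19)·(-28) − 30·10] + [30·(-32) − 34·(-28)]| = 5688, so the area is 2844.
The number of boundary lattice points is Σ gcd(|Δx|,|Δy|) = gcd(20,57) + gcd(7,14) + gcd(10,13) + gcd(2,24) + gcd(58,40) + gcd(49,38) + gcd(4,4) = 1+7+1+2+2+1+4 = 18.
By Pick's theorem A = I + B/2 − 1, so I = 2844 − 18/2 + 1 = 2836.

2836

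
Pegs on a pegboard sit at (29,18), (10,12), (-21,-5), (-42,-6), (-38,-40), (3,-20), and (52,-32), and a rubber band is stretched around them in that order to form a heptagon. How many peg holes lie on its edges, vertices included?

8

Summing gcd(|Δx|,|Δy|) over the edges gives the boundary count: gcd(19,6) + gcd(31,17) + gcd(21,1) + gcd(4,34) + gcd(41,20) + gcd(49,12) + gcd(23,50) = 1+1+1+2+1+1+1 = 8.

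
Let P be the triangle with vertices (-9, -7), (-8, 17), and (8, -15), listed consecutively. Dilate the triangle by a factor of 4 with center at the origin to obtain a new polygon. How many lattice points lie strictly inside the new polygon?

The shoelace formula gives twice the area as |((-9)·17 − (-8)·(-7)) + ((-8)·(-15) − 8·17) + (8·(-7) − (-9)·(-15))| = 416, so the area is 208.
Along each edge there are gcd(|Δx|,|Δy|)+1 lattice points, so counting each shared vertex once the boundary has gcd(1,24) + gcd(16,32) + gcd(17,8) = 1+16+1 = 18.
Scaling by 4 multiplies the area by 4² = 16 (so the new area is 3328) and multiplies the boundary lattice-point count by 4, giving 72.
By Pick's theorem, the interior count of the dilated polygon is 3328 − 72/2 + 1 = 3293.

3293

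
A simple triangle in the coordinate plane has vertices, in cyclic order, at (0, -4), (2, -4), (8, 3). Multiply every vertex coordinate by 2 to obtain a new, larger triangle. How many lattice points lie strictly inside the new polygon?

Using the shoelace formula, 2A = |(0·(-4) − 2·(-4)) + (2·3 − 8·(-4)) + (8·(-4) − 0·3)| = 14, so the area is 7.
The number of boundary lattice points is Σ gcd(|Δx|,|Δy|) = gcd(2,0) + gcd(6,7) + gcd(8,7) = 2+1+1 = 4.
Scaling by 2 multiplies the area by 2² = 4 (so the new area is 28) and multiplies the boundary lattice-point count by 2, giving 8.
By Pick's theorem, the interior count of the dilated polygon is 28 − 8/2 + 1 = 25.

25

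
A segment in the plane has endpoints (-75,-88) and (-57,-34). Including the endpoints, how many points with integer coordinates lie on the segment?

The number of lattice points on a segment between lattice points is gcd(|Δx|,|Δy|) + 1 = gcd(18,54) + 1 = 18 + 1 = 19.

19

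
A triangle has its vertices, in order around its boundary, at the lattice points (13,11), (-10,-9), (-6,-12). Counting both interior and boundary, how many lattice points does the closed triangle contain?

By the shoelace formula, twice the signed area is |[13·(-9) − (-10)·11] + [(-10)·(-12) − (-6)·(-9)] + [(-6)·11 − 13·(-12)]| = 149, so the area is 149/2.
Summing gcd(|Δx|,|Δy|) over the edges gives the boundary count: gcd(23,20) + gcd(4,3) + gcd(19,23) = 1+1+1 = 3.
Pick's theorem gives I = A − B/2 + 1 = 149/2 − 3/2 + 1 = 74, so the closed region contains I + B = 74 + 3 = 77 lattice points.

77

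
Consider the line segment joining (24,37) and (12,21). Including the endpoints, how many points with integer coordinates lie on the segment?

The number of lattice points on a segment between lattice points is gcd(|Δx|,|Δy|) + 1 = gcd(12,16) + 1 = 4 + 1 = 5.

5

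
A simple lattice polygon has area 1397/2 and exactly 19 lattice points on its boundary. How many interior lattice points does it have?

690

Pick's theorem A = I + B/2 − 1 rearranges to I = A − B/2 + 1 = 1397/2 − 19/2 + 1 = 690.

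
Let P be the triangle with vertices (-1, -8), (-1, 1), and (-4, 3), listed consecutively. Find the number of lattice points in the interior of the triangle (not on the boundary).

By the shoelace formula, twice the signed area is |[(-1)·1 − (-1)·(-8)] + [(-1)·3 − (-4)·1] + [(-4)·(-8) − (-1)·3]| = 27, so the area is 27/2.
Summing gcd(|Δx|,|Δy|) over the edges gives the boundary count: gcd(0,9) + gcd(3,2) + gcd(3,11) = 9+1+1 = 11.
By Pick's theorem A = I + B/2 − 1, so I = 27/2 − 11/2 + 1 = 9.

9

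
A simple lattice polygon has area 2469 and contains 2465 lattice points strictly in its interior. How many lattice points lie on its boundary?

10

Pick's theorem gives A = I + B/2 − 1, so B = 2(A − I + 1) = 2(2469 − 2465 + 1) = 10.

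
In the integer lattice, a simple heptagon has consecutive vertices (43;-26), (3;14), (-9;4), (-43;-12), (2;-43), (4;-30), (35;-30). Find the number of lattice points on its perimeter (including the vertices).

Summing gcd(|Δx|,|Δy|) over the edges gives the boundary count: gcd(40,40) + gcd(12,10) + gcd(34,16) + gcd(45,31) + gcd(2,13) + gcd(31,0) + gcd(8,4) = 40+2+2+1+1+31+4 = 81.

81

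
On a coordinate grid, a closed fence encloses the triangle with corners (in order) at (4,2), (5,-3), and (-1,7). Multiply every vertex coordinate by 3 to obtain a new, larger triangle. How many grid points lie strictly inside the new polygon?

79

Using the shoelace formula, 2A = |(4·(-3) − 5·2) + (5·7 − (-1)·(-3)) + ((-1)·2 − 4·7)| = 20, so the area is 10.
Summing gcd(|Δx|,|Δy|) over the edges gives the boundary count: gcd(1,5) + gcd(6,10) + gcd(5,5) = 1+2+5 = 8.
Scaling by 3 multiplies the area by 3² = 9 (so the new area is 90) and multiplies the boundary lattice-point count by 3, giving 24.
By Pick's theorem, the interior count of the dilated polygon is 90 − 24/2 + 1 = 79.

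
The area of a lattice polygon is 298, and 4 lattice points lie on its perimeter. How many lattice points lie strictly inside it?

297

Pick's theorem A = I + B/2 − 1 rearranges to I = A − B/2 + 1 = 298 − 4/2 + 1 = 297.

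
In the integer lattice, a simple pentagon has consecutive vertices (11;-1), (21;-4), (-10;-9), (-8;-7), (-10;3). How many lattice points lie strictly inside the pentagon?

Using the shoelace formula, 2A = |(11·(-4) − 21·(-1)) + (21·(-9) − (-10)·(-4)) + ((-10)·(-7) − (-8)·(-9)) + ((-8)·3 − (-10)·(-7)) + ((-10)·(-1) − 11·3)| = 371, so the area is 185.5.
The number of boundary lattice points is Σ gcd(|Δx|,|Δy|) = gcd(10,3) + gcd(31,5) + gcd(2,2) + gcd(2,10) + gcd(21,4) = 1+1+2+2+1 = 7.
By Pick's theorem A = I + B/2 − 1, so I = 185.5 − 7/2 + 1 = 183.

183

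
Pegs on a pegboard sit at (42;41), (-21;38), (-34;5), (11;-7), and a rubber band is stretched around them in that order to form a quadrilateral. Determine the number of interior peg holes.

2283

By the shoelace formula, twice the signed area is |(42·38 − (-21)·41) + ((-21)·5 − (-34)·38) + ((-34)·(-7) − 11·5) + (11·41 − 42·(-7))| = 4572, so the area is 2286.
Along each edge there are gcd(|Δx|,|Δy|)+1 lattice points, so counting each shared vertex once the boundary has gcd(63,3) + gcd(13,33) + gcd(45,12) + gcd(31,48) = 3+1+3+1 = 8.
By Pick's theorem A = I + B/2 − 1, so I = 2286 − 8/2 + 1 = 2283.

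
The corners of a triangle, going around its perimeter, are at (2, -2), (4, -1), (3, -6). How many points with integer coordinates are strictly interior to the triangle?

4

The shoelace formula gives twice the area as |(2·(-1) − 4·(-2)) + (4·(-6) − 3·(-1)) + (3·(-2) − 2·(-6))| = 9, so the area is 4.5.
Summing gcd(|Δx|,|Δy|) over the edges gives the boundary count: gcd(2,1) + gcd(1,5) + gcd(1,4) = 1+1+1 = 3.
Pick's theorem gives I = A − B/2 + 1 = 4.5 − 3/2 + 1 = 4.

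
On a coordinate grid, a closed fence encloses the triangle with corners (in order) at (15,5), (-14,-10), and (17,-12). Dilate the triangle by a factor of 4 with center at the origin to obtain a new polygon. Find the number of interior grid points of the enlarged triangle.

Using the shoelace formula, 2A = |(15·(-10) − (-14)·5) + ((-14)·(-12) − 17·(-10)) + (17·5 − 15·(-12))| = 523, so the area is 523/2.
Summing gcd(|Δx|,|Δy|) over the edges gives the boundary count: gcd(29,15) + gcd(31,2) + gcd(2,17) = 1+1+1 = 3.
Scaling by 4 multiplies the area by 4² = 16 (so the new area is 4184) and multiplies the boundary lattice-point count by 4, giving 12.
By Pick's theorem, the interior count of the dilated polygon is 4184 − 12/2 + 1 = 4179.

4179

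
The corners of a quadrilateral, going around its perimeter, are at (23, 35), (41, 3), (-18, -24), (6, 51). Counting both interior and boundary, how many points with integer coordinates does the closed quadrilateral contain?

Using the shoelace formula, 2A = |[23·3 − 41·35] + [41·(-24) − (-18)·3] + [(-18)·51 − 6·(-24)] + [6·35 − 23·51]| = 4033, so the area is 2016.5.
Summing gcd(|Δx|,|Δy|) over the edges gives the boundary count: gcd(18,32) + gcd(59,27) + gcd(24,75) + gcd(17,16) = 2+1+3+1 = 7.
Pick's theorem gives I = A − B/2 + 1 = 2016.5 − 7/2 + 1 = 2014, so the closed region contains I + B = 2014 + 7 = 2021 lattice points.

2021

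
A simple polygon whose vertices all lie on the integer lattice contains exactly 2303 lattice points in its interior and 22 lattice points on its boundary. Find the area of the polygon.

Pick's theorem states A = I + B/2 − 1, so A = 2303 + 22/2 − 1 = 2313.

2313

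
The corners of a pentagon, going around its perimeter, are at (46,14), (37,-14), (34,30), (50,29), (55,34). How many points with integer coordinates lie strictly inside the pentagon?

386

The shoelace formula gives twice the area as |[46·(-14) − 37·14] + [37·30 − 34·(-14)] + [34·29 − 50·30] + [50·34 − 55·29] + [55·14 − 46·34]| = 779, so the area is 389.5.
The number of boundary lattice points is Σ gcd(|Δx|,|Δy|) = gcd(9,28) + gcd(3,44) + gcd(16,1) + gcd(5,5) + gcd(9,20) = 1+1+1+5+1 = 9.
Pick's theorem gives I = A − B/2 + 1 = 389.5 − 9/2 + 1 = 386.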